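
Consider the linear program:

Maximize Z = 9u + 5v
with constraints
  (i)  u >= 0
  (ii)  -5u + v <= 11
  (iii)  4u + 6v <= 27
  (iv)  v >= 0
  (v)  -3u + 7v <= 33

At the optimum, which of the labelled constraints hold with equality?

(iii) and (iv)

Extreme points and Z = 9u + 5v:
  (0, 9/2) → Z = 45/2
  (0, 0) → Z = 0
  (27/4, 0) → Z = 243/4

The maximum is at (27/4, 0). Substituting into each constraint, equality holds for (iii) and (iv); the remaining constraints have slack.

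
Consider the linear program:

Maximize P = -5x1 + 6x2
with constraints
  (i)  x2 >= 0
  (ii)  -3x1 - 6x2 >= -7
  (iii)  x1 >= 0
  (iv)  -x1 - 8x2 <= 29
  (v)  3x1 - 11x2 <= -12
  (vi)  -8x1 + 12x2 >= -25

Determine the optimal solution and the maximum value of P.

Vertices and P = -5x1 + 6x2:
  (0, 7/6) → P = 7
  (5/51, 19/17) → P = 317/51
  (0, 12/11) → P = 72/11

x1 = 0, x2 = 7/6, maximum P = 7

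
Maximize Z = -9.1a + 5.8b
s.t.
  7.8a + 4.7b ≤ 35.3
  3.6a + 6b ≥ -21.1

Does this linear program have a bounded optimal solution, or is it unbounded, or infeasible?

From the feasible point (31097/2988, -4861/498), moving in the direction (-4.7, 7.8) keeps every constraint satisfied while Z increases without bound.

unbounded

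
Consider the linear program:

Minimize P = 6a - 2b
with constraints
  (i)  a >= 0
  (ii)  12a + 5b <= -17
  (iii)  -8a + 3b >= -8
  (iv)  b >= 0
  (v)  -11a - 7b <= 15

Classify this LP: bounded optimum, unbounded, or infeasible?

infeasible

The boundaries a = 0 and b = 0 meet at (0, 0), but that point violates 12a + 5b ≤ -17. Every candidate vertex is excluded by some other constraint, so the feasible region is empty.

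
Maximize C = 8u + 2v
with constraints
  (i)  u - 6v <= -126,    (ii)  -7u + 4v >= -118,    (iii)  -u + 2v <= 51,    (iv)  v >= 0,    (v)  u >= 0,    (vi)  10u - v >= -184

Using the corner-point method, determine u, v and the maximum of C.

Feasible corners and C = 8u + 2v:
  (606/19, 500/19) → C = 5848/19
  (0, 21) → C = 42
  (44, 95/2) → C = 447
  (0, 51/2) → C = 51

The binding constraints are -7u + 4v = -118 and -u + 2v = 51.
Solving simultaneously gives u = 44, v = 95/2.

u = 44, v = 95/2, maximum C = 447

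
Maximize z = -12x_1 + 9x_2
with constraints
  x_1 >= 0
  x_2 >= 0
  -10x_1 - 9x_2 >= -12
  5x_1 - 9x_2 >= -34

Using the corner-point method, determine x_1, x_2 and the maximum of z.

x_1 = 0, x_2 = 4/3, maximum z = 12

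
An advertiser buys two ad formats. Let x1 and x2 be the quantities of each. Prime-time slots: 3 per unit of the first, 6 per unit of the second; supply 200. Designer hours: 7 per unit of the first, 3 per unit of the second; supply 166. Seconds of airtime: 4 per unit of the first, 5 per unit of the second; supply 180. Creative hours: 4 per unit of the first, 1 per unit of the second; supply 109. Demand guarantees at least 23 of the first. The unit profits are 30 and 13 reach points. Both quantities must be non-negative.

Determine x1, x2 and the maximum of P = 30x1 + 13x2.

Extreme points and P = 30x1 + 13x2:
  (166/7, 0) → P = 4980/7
  (23, 0) → P = 690
  (23, 5/3) → P = 2135/3

x1 = 23, x2 = 5/3, maximum P = 2135/3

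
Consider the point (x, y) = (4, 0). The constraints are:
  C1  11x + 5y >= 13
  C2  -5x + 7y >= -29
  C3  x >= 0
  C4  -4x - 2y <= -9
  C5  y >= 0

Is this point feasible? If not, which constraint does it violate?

C1: 44 ≥ 13 ✓
C2: -20 ≥ -29 ✓
C3: 4 ≥ 0 ✓
C4: -16 ≤ -9 ✓
C5: 0 ≥ 0 ✓

feasible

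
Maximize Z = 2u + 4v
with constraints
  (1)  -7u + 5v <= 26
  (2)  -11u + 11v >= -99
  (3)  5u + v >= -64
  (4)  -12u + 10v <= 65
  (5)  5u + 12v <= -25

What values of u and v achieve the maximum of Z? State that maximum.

u = 83/17, v = -70/17, maximum Z = -114/17

Vertices and Z = 2u + 4v:
  (-173/16, -159/16) → Z = -491/8
  (-437/109, -45/109) → Z = -1054/109
  (-55/6, -109/6) → Z = -91
  (83/17, -70/17) → Z = -114/17

The optimum lies where -11u + 11v = -99 and 5u + 12v = -25.
Solving simultaneously gives u = 83/17, v = -70/17.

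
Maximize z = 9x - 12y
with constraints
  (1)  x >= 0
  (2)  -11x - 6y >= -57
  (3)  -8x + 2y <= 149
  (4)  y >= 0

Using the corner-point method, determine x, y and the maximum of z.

x = 57/11, y = 0, maximum z = 513/11

At the optimal vertex, -11x - 6y = -57 and y = 0.
Solving simultaneously gives x = 57/11, y = 0.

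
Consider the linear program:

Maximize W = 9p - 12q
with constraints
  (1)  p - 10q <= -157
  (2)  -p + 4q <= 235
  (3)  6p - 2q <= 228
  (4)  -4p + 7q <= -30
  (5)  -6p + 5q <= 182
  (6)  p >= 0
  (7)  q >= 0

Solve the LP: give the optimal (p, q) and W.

Vertices and W = 9p - 12q:
  (1297/29, 585/29) → W = 4653/29
  (1399/33, 658/33) → W = 1565/11
  (768/17, 366/17) → W = 2520/17

p = 1297/29, q = 585/29, maximum W = 4653/29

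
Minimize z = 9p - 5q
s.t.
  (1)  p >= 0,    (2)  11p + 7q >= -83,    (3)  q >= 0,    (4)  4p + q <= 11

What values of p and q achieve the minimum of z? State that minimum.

Extreme points and z = 9p - 5q:
  (0, 0) → z = 0
  (0, 11) → z = -55
  (11/4, 0) → z = 99/4

p = 0, q = 11, minimum z = -55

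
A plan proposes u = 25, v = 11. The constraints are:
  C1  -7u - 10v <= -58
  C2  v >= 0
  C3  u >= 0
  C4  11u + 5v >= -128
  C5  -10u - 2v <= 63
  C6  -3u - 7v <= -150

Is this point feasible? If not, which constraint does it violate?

C1: -285 ≤ -58 ✓
C2: 11 ≥ 0 ✓
C3: 25 ≥ 0 ✓
C4: 330 ≥ -128 ✓
C5: -272 ≤ 63 ✓
C6: -152 ≤ -150 ✓

feasible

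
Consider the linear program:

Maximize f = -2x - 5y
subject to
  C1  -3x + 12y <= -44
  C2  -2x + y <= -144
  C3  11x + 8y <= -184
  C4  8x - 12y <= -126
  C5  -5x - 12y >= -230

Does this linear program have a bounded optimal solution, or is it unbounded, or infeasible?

infeasible

The boundaries -3x + 12y = -44 and 8x - 12y = -126 meet at (-34, -73/6), but that point violates -2x + y ≤ -144. Every candidate vertex is excluded by some other constraint, so the feasible region is empty.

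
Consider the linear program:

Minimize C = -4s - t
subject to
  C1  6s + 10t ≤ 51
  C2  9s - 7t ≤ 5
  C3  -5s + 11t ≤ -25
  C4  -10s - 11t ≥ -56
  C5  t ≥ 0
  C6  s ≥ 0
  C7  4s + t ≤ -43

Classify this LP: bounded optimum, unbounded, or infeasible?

The boundaries s = 0 and 4s + t = -43 meet at (0, -43), but that point violates 9s - 7t ≤ 5. Every candidate vertex is excluded by some other constraint, so the feasible region is empty.

infeasible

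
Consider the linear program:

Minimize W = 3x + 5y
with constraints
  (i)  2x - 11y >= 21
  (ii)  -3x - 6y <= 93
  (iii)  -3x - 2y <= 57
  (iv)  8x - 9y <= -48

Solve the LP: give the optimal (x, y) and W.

The optimum lies where -3x - 2y = 57 and 8x - 9y = -48.
Solving simultaneously gives x = -609/43, y = -312/43.

x = -609/43, y = -312/43, minimum W = -3387/43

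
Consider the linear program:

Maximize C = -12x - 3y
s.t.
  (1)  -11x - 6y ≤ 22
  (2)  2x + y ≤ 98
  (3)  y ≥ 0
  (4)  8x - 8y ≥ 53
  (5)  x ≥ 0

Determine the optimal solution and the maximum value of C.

x = 53/8, y = 0, maximum C = -159/2

Vertices and C = -12x - 3y:
  (49, 0) → C = -588
  (279/8, 113/4) → C = -2013/4
  (53/8, 0) → C = -159/2

At the optimal vertex, y = 0 and 8x - 8y = 53.
Solving simultaneously gives x = 53/8, y = 0.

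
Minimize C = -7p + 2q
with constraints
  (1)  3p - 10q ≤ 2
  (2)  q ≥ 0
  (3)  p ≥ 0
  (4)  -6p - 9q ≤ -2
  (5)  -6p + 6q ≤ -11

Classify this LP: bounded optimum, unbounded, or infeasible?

From the feasible point (7/3, 1/2), moving in the direction (6, 6) keeps every constraint satisfied while C decreases without bound.

unbounded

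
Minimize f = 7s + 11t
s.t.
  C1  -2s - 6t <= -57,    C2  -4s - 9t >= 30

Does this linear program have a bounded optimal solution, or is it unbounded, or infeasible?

unbounded

From the feasible point (-231/2, 48), moving in the direction (-9, 4) keeps every constraint satisfied while f decreases without bound.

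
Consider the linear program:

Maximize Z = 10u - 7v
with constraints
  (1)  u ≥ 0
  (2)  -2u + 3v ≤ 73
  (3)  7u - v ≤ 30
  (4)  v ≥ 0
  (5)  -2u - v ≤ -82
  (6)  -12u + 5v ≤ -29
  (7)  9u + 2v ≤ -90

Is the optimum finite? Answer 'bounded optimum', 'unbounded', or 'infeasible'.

infeasible

The boundaries -12u + 5v = -29 and 9u + 2v = -90 meet at (-392/69, -447/23), but that point violates u ≥ 0. Every candidate vertex is excluded by some other constraint, so the feasible region is empty.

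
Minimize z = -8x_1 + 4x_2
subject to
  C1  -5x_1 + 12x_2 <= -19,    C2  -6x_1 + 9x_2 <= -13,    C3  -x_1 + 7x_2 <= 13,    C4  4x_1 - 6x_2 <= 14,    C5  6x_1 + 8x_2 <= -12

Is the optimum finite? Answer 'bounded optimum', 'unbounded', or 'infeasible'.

Vertices and z = -8x_1 + 4x_2:
  (-5/9, -49/27) → z = -76/27
  (1/14, -87/56) → z = -95/14
  (10/17, -33/17) → z = -212/17
The feasible region has finitely many vertices and no improving ray; the minimum is -212/17 at (10/17, -33/17).

bounded optimum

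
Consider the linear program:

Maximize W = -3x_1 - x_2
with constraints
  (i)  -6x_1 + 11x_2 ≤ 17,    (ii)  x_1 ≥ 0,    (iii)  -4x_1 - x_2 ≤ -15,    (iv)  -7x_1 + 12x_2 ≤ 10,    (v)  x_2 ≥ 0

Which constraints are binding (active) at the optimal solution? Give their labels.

Vertices and W = -3x_1 - x_2:
  (94/5, 59/5) → W = -341/5
  (34/11, 29/11) → W = -131/11
  (15/4, 0) → W = -45/4
The feasible region is unbounded (it extends along (11, 6), (1, 0)), but W strictly decreases along every unbounded feasible direction, so there is no improving ray and the maximum is attained at a vertex.

The maximum is at (15/4, 0). Substituting into each constraint, equality holds for (iii) and (v); the remaining constraints have slack.

(iii) and (v)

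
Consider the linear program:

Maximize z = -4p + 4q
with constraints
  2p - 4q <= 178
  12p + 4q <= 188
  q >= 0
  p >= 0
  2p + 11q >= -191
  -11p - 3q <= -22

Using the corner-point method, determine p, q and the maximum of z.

p = 0, q = 47, maximum z = 188

Corner points and z = -4p + 4q:
  (47/3, 0) → z = -188/3
  (0, 47) → z = 188
  (2, 0) → z = -8
  (0, 22/3) → z = 88/3

The binding constraints are 12p + 4q = 188 and p = 0.
Solving simultaneously gives p = 0, q = 47.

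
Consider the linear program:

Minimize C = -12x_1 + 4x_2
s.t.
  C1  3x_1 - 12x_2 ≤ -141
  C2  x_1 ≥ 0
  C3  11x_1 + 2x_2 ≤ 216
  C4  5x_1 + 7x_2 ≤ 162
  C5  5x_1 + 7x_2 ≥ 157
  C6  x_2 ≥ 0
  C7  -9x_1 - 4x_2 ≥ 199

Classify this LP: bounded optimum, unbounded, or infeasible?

The boundaries 3x_1 - 12x_2 = -141 and 5x_1 + 7x_2 = 162 meet at (319/27, 397/27), but that point violates -9x_1 - 4x_2 ≥ 199. Every candidate vertex is excluded by some other constraint, so the feasible region is empty.

infeasible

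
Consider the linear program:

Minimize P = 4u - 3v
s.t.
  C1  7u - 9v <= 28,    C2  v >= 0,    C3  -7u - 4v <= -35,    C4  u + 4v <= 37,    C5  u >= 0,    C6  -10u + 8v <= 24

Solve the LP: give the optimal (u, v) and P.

u = 23/12, v = 259/48, minimum P = -409/48

Vertices and P = 4u - 3v:
  (61/13, 7/13) → P = 223/13
  (445/37, 231/37) → P = 1087/37
  (23/12, 259/48) → P = -409/48
  (25/6, 197/24) → P = -191/24

At the optimal vertex, -7u - 4v = -35 and -10u + 8v = 24.
Solving simultaneously gives u = 23/12, v = 259/48.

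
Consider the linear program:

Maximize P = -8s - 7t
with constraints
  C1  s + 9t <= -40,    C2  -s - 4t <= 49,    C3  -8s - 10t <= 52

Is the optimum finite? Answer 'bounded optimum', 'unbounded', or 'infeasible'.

bounded optimum

Vertices and P = -8s - 7t:
  (-34/31, -134/31) → P = 1210/31
  (141/11, -170/11) → P = 62/11
The feasible region has finitely many vertices and no improving ray; the maximum is 1210/31 at (-34/31, -134/31).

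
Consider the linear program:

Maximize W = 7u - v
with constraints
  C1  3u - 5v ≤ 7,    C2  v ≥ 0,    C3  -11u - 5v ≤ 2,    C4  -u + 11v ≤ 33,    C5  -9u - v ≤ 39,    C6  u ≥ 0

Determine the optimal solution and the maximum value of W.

u = 121/14, v = 53/14, maximum W = 397/7

The optimum lies where 3u - 5v = 7 and -u + 11v = 33.
Solving simultaneously gives u = 121/14, v = 53/14.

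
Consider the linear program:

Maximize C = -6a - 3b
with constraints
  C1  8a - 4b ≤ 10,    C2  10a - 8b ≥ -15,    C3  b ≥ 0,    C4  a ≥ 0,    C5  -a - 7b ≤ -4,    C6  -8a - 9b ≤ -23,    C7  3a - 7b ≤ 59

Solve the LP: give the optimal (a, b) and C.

Vertices and C = -6a - 3b:
  (35/6, 55/6) → C = -125/2
  (7/4, 1) → C = -27/2
  (7/22, 25/11) → C = -96/11

At the optimal vertex, 10a - 8b = -15 and -8a - 9b = -23.
Solving simultaneously gives a = 7/22, b = 25/11.

a = 7/22, b = 25/11, maximum C = -96/11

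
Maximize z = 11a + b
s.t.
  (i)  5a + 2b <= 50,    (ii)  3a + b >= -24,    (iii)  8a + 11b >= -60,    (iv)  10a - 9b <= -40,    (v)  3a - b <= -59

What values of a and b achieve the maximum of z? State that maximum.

a = -68/11, b = 445/11, maximum z = -303/11

The optimum lies where 5a + 2b = 50 and 3a - b = -59.
Solving simultaneously gives a = -68/11, b = 445/11.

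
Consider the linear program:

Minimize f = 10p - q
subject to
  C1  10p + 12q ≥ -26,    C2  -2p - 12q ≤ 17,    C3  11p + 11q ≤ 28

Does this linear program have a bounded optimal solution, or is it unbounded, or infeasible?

unbounded

From the feasible point (-9/8, -59/48), moving in the direction (-12, 10) keeps every constraint satisfied while f decreases without bound.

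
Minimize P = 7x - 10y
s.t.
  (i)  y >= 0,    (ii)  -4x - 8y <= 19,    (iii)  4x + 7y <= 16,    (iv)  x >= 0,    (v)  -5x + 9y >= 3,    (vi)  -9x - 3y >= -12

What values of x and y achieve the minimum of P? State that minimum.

x = 0, y = 16/7, minimum P = -160/7

Extreme points and P = 7x - 10y:
  (0, 16/7) → P = -160/7
  (12/17, 32/17) → P = -236/17
  (0, 1/3) → P = -10/3
  (33/32, 29/32) → P = -59/32

At the optimal vertex, 4x + 7y = 16 and x = 0.
Solving simultaneously gives x = 0, y = 16/7.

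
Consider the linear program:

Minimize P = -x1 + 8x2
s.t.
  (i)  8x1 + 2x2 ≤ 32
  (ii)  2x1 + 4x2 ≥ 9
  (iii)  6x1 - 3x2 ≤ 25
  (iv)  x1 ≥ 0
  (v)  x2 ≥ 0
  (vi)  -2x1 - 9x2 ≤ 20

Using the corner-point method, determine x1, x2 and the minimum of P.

Vertices and P = -x1 + 8x2:
  (55/14, 2/7) → P = -23/14
  (0, 16) → P = 128
  (0, 9/4) → P = 18

The binding constraints are 8x1 + 2x2 = 32 and 2x1 + 4x2 = 9.
Solving simultaneously gives x1 = 55/14, x2 = 2/7.

x1 = 55/14, x2 = 2/7, minimum P = -23/14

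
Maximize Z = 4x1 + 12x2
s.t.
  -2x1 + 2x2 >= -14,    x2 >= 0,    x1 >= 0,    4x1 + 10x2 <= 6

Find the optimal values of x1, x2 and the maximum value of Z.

x1 = 0, x2 = 3/5, maximum Z = 36/5

The binding constraints are x1 = 0 and 4x1 + 10x2 = 6.
Solving simultaneously gives x1 = 0, x2 = 3/5.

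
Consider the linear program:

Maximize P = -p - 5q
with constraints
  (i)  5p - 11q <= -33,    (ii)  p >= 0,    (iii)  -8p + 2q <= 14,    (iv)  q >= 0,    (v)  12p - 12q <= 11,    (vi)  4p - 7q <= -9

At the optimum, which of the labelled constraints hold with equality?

Vertices and P = -p - 5q:
  (0, 3) → P = -15
  (517/72, 451/72) → P = -77/2
  (0, 7) → P = -35
The feasible region is unbounded (it extends along (1, 1), (1, 4)), but P strictly decreases along every unbounded feasible direction, so there is no improving ray and the maximum is attained at a vertex.

The maximum is at (0, 3). Substituting into each constraint, equality holds for (i) and (ii); the remaining constraints have slack.

(i) and (ii)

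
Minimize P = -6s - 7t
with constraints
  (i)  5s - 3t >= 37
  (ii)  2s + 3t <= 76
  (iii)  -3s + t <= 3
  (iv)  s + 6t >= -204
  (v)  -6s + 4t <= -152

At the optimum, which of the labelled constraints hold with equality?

(ii) and (iv)

Extreme points and P = -6s - 7t:
  (356/3, -484/9) → P = -3020/9
  (380/13, 76/13) → P = -2812/13
  (12/5, -172/5) → P = 1132/5

The minimum is at (356/3, -484/9). Substituting into each constraint, equality holds for (ii) and (iv); the remaining constraints have slack.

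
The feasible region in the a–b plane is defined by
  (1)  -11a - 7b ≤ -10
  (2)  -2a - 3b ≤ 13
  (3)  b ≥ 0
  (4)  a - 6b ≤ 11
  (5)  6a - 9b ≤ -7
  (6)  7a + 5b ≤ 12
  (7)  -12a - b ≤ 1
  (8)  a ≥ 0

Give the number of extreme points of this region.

4

The feasible vertices (each the meet of two boundaries and inside every other half-plane) are:
  (41/141, 137/141)
  (0, 10/7)
  (73/93, 121/93)
  (0, 12/5)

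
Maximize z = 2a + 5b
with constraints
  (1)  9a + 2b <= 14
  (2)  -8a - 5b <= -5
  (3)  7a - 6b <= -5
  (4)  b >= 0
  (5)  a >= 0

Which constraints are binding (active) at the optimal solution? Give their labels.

(1) and (5)

Corner points and z = 2a + 5b:
  (37/34, 143/68) → z = 863/68
  (0, 7) → z = 35
  (5/83, 75/83) → z = 385/83
  (0, 1) → z = 5

The maximum is at (0, 7). Substituting into each constraint, equality holds for (1) and (5); the remaining constraints have slack.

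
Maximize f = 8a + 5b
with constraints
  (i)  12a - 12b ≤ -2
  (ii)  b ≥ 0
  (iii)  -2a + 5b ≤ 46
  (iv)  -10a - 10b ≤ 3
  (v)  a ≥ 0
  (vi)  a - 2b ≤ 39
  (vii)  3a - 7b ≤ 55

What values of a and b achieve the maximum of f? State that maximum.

a = 271/18, b = 137/9, maximum f = 1769/9

Vertices and f = 8a + 5b:
  (271/18, 137/9) → f = 1769/9
  (0, 1/6) → f = 5/6
  (0, 46/5) → f = 46

The optimum lies where 12a - 12b = -2 and -2a + 5b = 46.
Solving simultaneously gives a = 271/18, b = 137/9.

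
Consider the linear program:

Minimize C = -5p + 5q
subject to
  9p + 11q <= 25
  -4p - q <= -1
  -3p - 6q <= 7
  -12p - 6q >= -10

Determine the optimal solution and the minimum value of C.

p = 17/9, q = -19/9, minimum C = -20

Extreme points and C = -5p + 5q:
  (13/21, -31/21) → C = -220/21
  (-1/3, 7/3) → C = 40/3
  (17/9, -19/9) → C = -20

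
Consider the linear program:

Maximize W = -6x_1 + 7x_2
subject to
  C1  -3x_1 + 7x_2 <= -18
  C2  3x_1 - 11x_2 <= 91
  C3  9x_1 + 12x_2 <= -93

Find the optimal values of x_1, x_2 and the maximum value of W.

x_1 = -439/12, x_2 = -73/4, maximum W = 367/4

Corner points and W = -6x_1 + 7x_2:
  (-439/12, -73/4) → W = 367/4
  (-145/33, -49/11) → W = -53/11
  (23/45, -122/15) → W = -60

The optimum lies where -3x_1 + 7x_2 = -18 and 3x_1 - 11x_2 = 91.
Solving simultaneously gives x_1 = -439/12, x_2 = -73/4.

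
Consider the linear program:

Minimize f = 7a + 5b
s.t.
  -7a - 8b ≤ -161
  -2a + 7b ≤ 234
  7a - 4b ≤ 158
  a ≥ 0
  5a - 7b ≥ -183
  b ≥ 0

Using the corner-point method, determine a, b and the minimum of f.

Feasible corners and f = 7a + 5b:
  (159/7, 1/4) → f = 641/4
  (0, 161/8) → f = 805/8
  (2042/41, 1954/41) → f = 24064/41
  (17, 268/7) → f = 2173/7
  (0, 183/7) → f = 915/7

a = 0, b = 161/8, minimum f = 805/8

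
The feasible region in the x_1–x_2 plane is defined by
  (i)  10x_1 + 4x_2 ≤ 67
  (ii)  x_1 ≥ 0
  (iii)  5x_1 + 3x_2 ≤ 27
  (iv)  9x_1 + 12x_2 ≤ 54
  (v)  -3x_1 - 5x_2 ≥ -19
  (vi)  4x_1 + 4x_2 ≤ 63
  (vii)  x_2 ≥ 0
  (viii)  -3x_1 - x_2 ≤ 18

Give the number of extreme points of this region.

5

Intersecting each pair of boundary lines and keeping only the points that satisfy every inequality leaves:
  (0, 19/5)
  (0, 0)
  (54/11, 9/11)
  (27/5, 0)
  (14/3, 1)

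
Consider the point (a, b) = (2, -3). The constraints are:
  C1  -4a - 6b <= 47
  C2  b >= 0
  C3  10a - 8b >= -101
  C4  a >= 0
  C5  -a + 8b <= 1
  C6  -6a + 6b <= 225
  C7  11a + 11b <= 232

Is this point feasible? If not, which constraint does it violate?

Constraint C2: b = -3, which is not ≥ 0. All other constraints are satisfied.

not feasible — violates C2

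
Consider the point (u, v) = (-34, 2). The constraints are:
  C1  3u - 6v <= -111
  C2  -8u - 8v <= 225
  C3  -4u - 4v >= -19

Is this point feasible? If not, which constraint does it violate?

not feasible — violates C2

Constraint C2: -8u - 8v = 256, which is not ≤ 225. All other constraints are satisfied.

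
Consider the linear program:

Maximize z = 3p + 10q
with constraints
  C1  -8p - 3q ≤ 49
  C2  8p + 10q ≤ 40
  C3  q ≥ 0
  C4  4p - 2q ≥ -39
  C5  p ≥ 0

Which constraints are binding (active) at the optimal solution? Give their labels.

Extreme points and z = 3p + 10q:
  (5, 0) → z = 15
  (0, 4) → z = 40
  (0, 0) → z = 0

The maximum is at (0, 4). Substituting into each constraint, equality holds for C2 and C5; the remaining constraints have slack.

C2 and C5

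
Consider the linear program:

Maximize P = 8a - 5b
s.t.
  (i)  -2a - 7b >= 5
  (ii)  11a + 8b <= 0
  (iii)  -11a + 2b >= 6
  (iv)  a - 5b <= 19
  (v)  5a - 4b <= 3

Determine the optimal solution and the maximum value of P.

a = -15/17, b = -63/34, maximum P = 75/34

Feasible corners and P = 8a - 5b:
  (-52/81, -43/81) → P = -67/27
  (-15/17, -63/34) → P = 75/34
  (-61/21, -92/21) → P = -4/3
The feasible region is unbounded (it extends along (-5, -1), (-7, 2)), but P strictly decreases along every unbounded feasible direction, so there is no improving ray and the maximum is attained at a vertex.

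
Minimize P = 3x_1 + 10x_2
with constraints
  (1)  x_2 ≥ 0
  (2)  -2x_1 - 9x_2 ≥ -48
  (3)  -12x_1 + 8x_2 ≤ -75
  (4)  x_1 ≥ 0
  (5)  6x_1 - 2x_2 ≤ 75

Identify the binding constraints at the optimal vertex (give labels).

(1) and (3)

Feasible corners and P = 3x_1 + 10x_2:
  (25/4, 0) → P = 75/4
  (25/2, 0) → P = 75/2
  (1059/124, 213/62) → P = 7437/124
  (771/58, 69/29) → P = 3693/58

The minimum is at (25/4, 0). Substituting into each constraint, equality holds for (1) and (3); the remaining constraints have slack.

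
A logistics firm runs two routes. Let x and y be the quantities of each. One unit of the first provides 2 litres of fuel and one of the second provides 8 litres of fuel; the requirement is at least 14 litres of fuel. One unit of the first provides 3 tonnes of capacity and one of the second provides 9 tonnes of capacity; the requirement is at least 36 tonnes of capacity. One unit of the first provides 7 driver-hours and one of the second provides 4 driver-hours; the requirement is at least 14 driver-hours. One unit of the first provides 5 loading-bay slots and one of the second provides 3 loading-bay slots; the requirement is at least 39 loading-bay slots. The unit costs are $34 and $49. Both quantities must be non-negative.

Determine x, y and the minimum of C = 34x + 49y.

Feasible corners and C = 34x + 49y:
  (0, 13) → C = 637
  (12, 0) → C = 408
  (27/4, 7/4) → C = 1261/4
The feasible region is unbounded (it extends along (0, 1), (1, 0)), but C strictly increases along every unbounded feasible direction, so there is no improving ray and the minimum is attained at a vertex.

At the optimal vertex, 3x + 9y = 36 and 5x + 3y = 39.
Solving simultaneously gives x = 27/4, y = 7/4.

x = 27/4, y = 7/4, minimum C = 1261/4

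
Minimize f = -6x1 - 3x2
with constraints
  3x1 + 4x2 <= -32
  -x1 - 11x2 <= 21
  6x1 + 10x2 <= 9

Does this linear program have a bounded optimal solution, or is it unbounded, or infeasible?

Extreme points and f = -6x1 - 3x2:
  (-268/29, -31/29) → f = 1701/29
  (-178/3, 73/2) → f = 493/2
The feasible region has finitely many vertices and no improving ray; the minimum is 1701/29 at (-268/29, -31/29).

bounded optimum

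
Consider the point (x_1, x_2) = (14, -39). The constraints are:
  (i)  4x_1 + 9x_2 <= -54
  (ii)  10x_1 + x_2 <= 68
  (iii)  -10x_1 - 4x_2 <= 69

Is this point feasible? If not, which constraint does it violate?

Constraint (ii): 10x_1 + x_2 = 101, which is not ≤ 68. All other constraints are satisfied.

not feasible — violates (ii)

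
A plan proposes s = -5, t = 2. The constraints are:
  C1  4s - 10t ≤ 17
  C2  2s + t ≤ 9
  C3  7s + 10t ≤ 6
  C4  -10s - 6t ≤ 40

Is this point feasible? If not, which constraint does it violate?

feasible

C1: -40 ≤ 17 ✓
C2: -8 ≤ 9 ✓
C3: -15 ≤ 6 ✓
C4: 38 ≤ 40 ✓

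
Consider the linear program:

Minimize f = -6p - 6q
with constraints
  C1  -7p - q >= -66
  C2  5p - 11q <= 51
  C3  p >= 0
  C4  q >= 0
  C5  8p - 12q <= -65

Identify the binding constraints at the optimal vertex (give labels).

C1 and C3

Vertices and f = -6p - 6q:
  (0, 66) → f = -396
  (727/92, 983/92) → f = -2565/23
  (0, 65/12) → f = -65/2

The minimum is at (0, 66). Substituting into each constraint, equality holds for C1 and C3; the remaining constraints have slack.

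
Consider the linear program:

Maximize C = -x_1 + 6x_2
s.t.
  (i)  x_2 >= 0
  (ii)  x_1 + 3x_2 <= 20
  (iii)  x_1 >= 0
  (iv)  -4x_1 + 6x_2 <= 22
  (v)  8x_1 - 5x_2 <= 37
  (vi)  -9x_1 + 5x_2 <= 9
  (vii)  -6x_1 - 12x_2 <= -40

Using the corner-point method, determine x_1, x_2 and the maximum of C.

x_1 = 3, x_2 = 17/3, maximum C = 31

Extreme points and C = -x_1 + 6x_2:
  (3, 17/3) → C = 31
  (211/29, 123/29) → C = 527/29
  (28/17, 81/17) → C = 458/17
  (46/9, 7/9) → C = -4/9
  (2/3, 3) → C = 52/3

The binding constraints are x_1 + 3x_2 = 20 and -4x_1 + 6x_2 = 22.
Solving simultaneously gives x_1 = 3, x_2 = 17/3.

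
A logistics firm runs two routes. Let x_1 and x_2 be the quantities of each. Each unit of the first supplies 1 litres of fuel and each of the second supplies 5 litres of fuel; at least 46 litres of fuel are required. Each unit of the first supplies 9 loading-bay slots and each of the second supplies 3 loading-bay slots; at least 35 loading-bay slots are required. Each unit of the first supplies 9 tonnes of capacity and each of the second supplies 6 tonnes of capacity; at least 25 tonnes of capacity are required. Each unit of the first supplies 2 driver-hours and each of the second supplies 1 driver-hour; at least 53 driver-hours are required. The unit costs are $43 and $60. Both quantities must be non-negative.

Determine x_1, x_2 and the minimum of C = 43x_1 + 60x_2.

x_1 = 73/3, x_2 = 13/3, minimum C = 3919/3

Feasible corners and C = 43x_1 + 60x_2:
  (0, 53) → C = 3180
  (46, 0) → C = 1978
  (73/3, 13/3) → C = 3919/3
The feasible region is unbounded (it extends along (0, 1), (1, 0)), but C strictly increases along every unbounded feasible direction, so there is no improving ray and the minimum is attained at a vertex.

The binding constraints are x_1 + 5x_2 = 46 and 2x_1 + x_2 = 53.
Solving simultaneously gives x_1 = 73/3, x_2 = 13/3.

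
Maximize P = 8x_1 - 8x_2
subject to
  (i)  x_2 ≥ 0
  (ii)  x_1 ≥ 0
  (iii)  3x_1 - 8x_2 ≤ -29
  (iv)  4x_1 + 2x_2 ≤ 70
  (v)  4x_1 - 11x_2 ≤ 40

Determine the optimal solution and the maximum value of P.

Vertices and P = 8x_1 - 8x_2:
  (0, 29/8) → P = -29
  (0, 35) → P = -280
  (251/19, 163/19) → P = 704/19

The binding constraints are 3x_1 - 8x_2 = -29 and 4x_1 + 2x_2 = 70.
Solving simultaneously gives x_1 = 251/19, x_2 = 163/19.

x_1 = 251/19, x_2 = 163/19, maximum P = 704/19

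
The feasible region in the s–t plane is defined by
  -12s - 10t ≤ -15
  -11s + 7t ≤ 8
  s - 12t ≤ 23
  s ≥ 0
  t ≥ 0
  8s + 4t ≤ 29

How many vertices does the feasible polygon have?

Of the 15 pairwise boundary intersections, those satisfying every inequality are:
  (25/194, 261/194)
  (5/4, 0)
  (171/100, 383/100)
  (29/8, 0)

4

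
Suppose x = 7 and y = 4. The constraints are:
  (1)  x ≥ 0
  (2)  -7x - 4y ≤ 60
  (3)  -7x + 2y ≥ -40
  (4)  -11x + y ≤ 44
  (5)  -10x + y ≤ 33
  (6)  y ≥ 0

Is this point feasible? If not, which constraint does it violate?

Constraint (3): -7x + 2y = -41, which is not ≥ -40. All other constraints are satisfied.

not feasible — violates (3)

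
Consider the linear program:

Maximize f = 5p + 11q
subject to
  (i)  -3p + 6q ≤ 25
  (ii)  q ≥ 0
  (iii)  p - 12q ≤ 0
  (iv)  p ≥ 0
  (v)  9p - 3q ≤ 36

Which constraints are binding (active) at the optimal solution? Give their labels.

Extreme points and f = 5p + 11q:
  (0, 25/6) → f = 275/6
  (97/15, 37/5) → f = 1706/15
  (0, 0) → f = 0
  (144/35, 12/35) → f = 852/35

The maximum is at (97/15, 37/5). Substituting into each constraint, equality holds for (i) and (v); the remaining constraints have slack.

(i) and (v)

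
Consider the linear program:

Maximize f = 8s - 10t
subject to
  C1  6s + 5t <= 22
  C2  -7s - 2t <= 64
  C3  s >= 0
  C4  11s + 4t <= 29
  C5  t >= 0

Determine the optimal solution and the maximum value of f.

s = 29/11, t = 0, maximum f = 232/11

Extreme points and f = 8s - 10t:
  (0, 22/5) → f = -44
  (57/31, 68/31) → f = -224/31
  (0, 0) → f = 0
  (29/11, 0) → f = 232/11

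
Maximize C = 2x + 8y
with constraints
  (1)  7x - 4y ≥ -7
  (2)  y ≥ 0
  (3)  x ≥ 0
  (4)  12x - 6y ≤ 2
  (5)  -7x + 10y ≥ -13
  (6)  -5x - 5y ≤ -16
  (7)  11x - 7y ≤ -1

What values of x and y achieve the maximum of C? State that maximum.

The binding constraints are 7x - 4y = -7 and 12x - 6y = 2.
Solving simultaneously gives x = 25/3, y = 49/3.

x = 25/3, y = 49/3, maximum C = 442/3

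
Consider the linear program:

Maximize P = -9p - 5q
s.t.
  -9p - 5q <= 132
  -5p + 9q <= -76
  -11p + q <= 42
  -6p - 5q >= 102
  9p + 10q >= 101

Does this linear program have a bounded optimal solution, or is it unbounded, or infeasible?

The boundaries -9p - 5q = 132 and -11p + q = 42 meet at (-171/32, -537/32), but that point violates 9p + 10q ≥ 101. Every candidate vertex is excluded by some other constraint, so the feasible region is empty.

infeasible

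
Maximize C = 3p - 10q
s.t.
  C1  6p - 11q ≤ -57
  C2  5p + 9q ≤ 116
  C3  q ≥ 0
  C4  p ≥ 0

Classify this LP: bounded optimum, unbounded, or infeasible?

bounded optimum

Vertices and C = 3p - 10q:
  (7, 9) → C = -69
  (0, 57/11) → C = -570/11
  (0, 116/9) → C = -1160/9
The feasible region has finitely many vertices and no improving ray; the maximum is -570/11 at (0, 57/11).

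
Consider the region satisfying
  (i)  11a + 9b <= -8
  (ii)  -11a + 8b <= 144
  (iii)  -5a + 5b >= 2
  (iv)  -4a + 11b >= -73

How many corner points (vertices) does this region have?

4

The feasible vertices (each the meet of two boundaries and inside every other half-plane) are:
  (-80/11, 8)
  (-29/50, -9/50)
  (-2168/89, -1379/89)
  (-387/35, -373/35)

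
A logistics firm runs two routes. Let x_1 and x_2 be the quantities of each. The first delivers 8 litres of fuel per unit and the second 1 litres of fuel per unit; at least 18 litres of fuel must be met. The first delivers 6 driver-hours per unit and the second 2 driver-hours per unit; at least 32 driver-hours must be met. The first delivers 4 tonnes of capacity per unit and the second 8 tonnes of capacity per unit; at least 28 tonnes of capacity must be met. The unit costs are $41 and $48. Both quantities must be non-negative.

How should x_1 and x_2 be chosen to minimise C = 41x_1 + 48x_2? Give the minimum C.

x_1 = 5, x_2 = 1, minimum C = 253

Vertices and C = 41x_1 + 48x_2:
  (0, 18) → C = 864
  (7, 0) → C = 287
  (2/5, 74/5) → C = 3634/5
  (5, 1) → C = 253
The feasible region is unbounded (it extends along (0, 1), (1, 0)), but C strictly increases along every unbounded feasible direction, so there is no improving ray and the minimum is attained at a vertex.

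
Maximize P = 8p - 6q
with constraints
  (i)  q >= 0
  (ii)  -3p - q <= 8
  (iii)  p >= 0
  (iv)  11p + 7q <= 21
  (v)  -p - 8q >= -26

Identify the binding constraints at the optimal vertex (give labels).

(i) and (iv)

Corner points and P = 8p - 6q:
  (0, 0) → P = 0
  (21/11, 0) → P = 168/11
  (0, 3) → P = -18

The maximum is at (21/11, 0). Substituting into each constraint, equality holds for (i) and (iv); the remaining constraints have slack.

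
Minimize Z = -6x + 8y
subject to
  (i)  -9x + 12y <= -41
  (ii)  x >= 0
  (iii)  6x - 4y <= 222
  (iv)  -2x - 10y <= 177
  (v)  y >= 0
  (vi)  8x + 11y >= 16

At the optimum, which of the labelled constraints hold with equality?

(iii) and (v)

Extreme points and Z = -6x + 8y:
  (625/9, 146/3) → Z = -82/3
  (41/9, 0) → Z = -82/3
  (37, 0) → Z = -222

The minimum is at (37, 0). Substituting into each constraint, equality holds for (iii) and (v); the remaining constraints have slack.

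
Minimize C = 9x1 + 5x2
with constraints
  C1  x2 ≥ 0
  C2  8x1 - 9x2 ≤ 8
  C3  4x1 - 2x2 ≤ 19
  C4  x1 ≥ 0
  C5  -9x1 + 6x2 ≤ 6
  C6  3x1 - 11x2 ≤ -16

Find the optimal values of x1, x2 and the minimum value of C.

x1 = 10/27, x2 = 14/9, minimum C = 100/9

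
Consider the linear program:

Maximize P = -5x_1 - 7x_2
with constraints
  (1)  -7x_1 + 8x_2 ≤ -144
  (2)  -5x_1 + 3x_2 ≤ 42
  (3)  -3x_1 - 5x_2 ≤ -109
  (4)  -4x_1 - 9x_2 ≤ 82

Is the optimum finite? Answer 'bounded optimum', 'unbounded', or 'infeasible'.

Corner points and P = -5x_1 - 7x_2:
  (1592/59, 331/59) → P = -10277/59
  (1391/7, -682/7) → P = -2181/7
The feasible region has finitely many vertices and no improving ray; the maximum is -10277/59 at (1592/59, 331/59).

bounded optimum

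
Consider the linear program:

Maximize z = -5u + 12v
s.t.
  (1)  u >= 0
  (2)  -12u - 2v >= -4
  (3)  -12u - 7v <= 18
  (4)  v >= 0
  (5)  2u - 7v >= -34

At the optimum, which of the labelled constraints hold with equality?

Feasible corners and z = -5u + 12v:
  (0, 2) → z = 24
  (0, 0) → z = 0
  (1/3, 0) → z = -5/3

The maximum is at (0, 2). Substituting into each constraint, equality holds for (1) and (2); the remaining constraints have slack.

(1) and (2)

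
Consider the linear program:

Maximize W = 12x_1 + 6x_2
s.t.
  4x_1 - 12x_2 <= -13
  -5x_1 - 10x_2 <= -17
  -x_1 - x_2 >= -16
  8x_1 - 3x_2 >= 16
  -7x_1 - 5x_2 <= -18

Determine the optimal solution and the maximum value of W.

x_1 = 179/16, x_2 = 77/16, maximum W = 1305/8

Extreme points and W = 12x_1 + 6x_2:
  (179/16, 77/16) → W = 1305/8
  (11/4, 2) → W = 45
  (64/11, 112/11) → W = 1440/11

The binding constraints are 4x_1 - 12x_2 = -13 and -x_1 - x_2 = -16.
Solving simultaneously gives x_1 = 179/16, x_2 = 77/16.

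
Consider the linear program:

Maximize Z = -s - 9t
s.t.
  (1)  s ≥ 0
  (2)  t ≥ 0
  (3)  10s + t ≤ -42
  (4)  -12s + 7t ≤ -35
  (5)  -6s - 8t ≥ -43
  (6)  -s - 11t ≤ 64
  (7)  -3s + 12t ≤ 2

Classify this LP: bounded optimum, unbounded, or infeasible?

infeasible

The boundaries t = 0 and -12s + 7t = -35 meet at (35/12, 0), but that point violates 10s + t ≤ -42. Every candidate vertex is excluded by some other constraint, so the feasible region is empty.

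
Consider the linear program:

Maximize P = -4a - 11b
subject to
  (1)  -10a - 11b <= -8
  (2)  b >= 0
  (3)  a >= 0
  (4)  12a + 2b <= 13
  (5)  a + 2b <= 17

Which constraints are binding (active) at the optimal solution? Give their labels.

(1) and (2)

Extreme points and P = -4a - 11b:
  (4/5, 0) → P = -16/5
  (0, 8/11) → P = -8
  (13/12, 0) → P = -13/3
  (0, 13/2) → P = -143/2

The maximum is at (4/5, 0). Substituting into each constraint, equality holds for (1) and (2); the remaining constraints have slack.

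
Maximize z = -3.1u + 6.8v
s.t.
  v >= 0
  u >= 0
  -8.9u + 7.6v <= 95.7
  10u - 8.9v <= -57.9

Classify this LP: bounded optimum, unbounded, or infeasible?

unbounded

From the feasible point (0, 957/76), moving in the direction (7.6, 8.9) keeps every constraint satisfied while z increases without bound.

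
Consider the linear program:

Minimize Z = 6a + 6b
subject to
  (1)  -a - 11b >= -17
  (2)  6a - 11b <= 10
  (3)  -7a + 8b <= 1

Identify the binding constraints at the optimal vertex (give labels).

Extreme points and Z = 6a + 6b:
  (27/7, 92/77) → Z = 2334/77
  (25/17, 24/17) → Z = 294/17
  (-91/29, -76/29) → Z = -1002/29

The minimum is at (-91/29, -76/29). Substituting into each constraint, equality holds for (2) and (3); the remaining constraints have slack.

(2) and (3)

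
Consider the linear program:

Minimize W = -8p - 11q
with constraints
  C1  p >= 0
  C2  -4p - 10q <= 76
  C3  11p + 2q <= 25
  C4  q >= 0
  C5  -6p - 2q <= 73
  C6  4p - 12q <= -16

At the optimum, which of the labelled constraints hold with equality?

Corner points and W = -8p - 11q:
  (0, 25/2) → W = -275/2
  (0, 4/3) → W = -44/3
  (67/35, 69/35) → W = -37

The minimum is at (0, 25/2). Substituting into each constraint, equality holds for C1 and C3; the remaining constraints have slack.

C1 and C3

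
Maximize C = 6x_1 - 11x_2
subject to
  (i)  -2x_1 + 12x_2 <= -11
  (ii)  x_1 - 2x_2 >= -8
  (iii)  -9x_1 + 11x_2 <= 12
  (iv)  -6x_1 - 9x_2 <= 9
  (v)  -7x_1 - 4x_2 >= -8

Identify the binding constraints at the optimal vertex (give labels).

(iv) and (v)

Extreme points and C = 6x_1 - 11x_2:
  (-1/10, -14/15) → C = 29/3
  (35/23, -61/92) → C = 1511/92
  (36/13, -37/13) → C = 623/13

The maximum is at (36/13, -37/13). Substituting into each constraint, equality holds for (iv) and (v); the remaining constraints have slack.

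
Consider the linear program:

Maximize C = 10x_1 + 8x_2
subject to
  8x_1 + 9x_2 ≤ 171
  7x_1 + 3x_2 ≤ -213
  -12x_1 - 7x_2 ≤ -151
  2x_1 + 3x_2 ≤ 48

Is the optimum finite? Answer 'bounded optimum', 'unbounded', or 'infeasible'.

The boundaries 8x_1 + 9x_2 = 171 and 2x_1 + 3x_2 = 48 meet at (27/2, 7), but that point violates 7x_1 + 3x_2 ≤ -213. Every candidate vertex is excluded by some other constraint, so the feasible region is empty.

infeasible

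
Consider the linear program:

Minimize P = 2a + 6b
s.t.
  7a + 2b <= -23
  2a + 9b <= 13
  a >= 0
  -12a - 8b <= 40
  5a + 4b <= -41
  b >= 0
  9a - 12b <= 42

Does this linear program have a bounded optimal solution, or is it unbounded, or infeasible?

infeasible

The boundaries b = 0 and 9a - 12b = 42 meet at (14/3, 0), but that point violates 7a + 2b ≤ -23. Every candidate vertex is excluded by some other constraint, so the feasible region is empty.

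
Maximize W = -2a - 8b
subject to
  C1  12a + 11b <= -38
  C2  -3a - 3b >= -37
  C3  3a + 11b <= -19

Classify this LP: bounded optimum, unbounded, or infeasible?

unbounded

From the feasible point (-19/9, -38/33), moving in the direction (11, -12) keeps every constraint satisfied while W increases without bound.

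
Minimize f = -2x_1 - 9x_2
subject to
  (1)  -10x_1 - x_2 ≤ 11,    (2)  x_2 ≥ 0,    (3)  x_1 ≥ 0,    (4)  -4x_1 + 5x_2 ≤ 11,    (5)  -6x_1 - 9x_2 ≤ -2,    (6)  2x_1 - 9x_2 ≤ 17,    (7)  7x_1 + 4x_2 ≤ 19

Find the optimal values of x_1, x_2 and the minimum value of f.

x_1 = 1, x_2 = 3, minimum f = -29

Vertices and f = -2x_1 - 9x_2:
  (1/3, 0) → f = -2/3
  (19/7, 0) → f = -38/7
  (0, 11/5) → f = -99/5
  (0, 2/9) → f = -2
  (1, 3) → f = -29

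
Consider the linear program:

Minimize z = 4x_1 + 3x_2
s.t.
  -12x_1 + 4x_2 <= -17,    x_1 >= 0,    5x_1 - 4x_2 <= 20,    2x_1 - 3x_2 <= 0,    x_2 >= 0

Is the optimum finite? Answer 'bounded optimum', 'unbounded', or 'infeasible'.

bounded optimum

Corner points and z = 4x_1 + 3x_2:
  (51/28, 17/14) → z = 153/14
  (60/7, 40/7) → z = 360/7
The feasible region has finitely many vertices and no improving ray; the minimum is 153/14 at (51/28, 17/14).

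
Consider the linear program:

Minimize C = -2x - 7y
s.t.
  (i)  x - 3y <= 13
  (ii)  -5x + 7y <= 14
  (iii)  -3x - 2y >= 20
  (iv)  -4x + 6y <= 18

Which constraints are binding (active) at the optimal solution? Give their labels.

Feasible corners and C = -2x - 7y:
  (-133/8, -79/8) → C = 819/8
  (-34/11, -59/11) → C = 481/11
  (-168/31, -58/31) → C = 742/31

The minimum is at (-168/31, -58/31). Substituting into each constraint, equality holds for (ii) and (iii); the remaining constraints have slack.

(ii) and (iii)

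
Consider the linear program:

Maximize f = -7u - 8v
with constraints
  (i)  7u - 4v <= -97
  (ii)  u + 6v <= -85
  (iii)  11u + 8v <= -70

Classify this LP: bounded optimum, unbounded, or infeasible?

From the feasible point (-461/23, -249/23), moving in the direction (-6, 1) keeps every constraint satisfied while f increases without bound.

unbounded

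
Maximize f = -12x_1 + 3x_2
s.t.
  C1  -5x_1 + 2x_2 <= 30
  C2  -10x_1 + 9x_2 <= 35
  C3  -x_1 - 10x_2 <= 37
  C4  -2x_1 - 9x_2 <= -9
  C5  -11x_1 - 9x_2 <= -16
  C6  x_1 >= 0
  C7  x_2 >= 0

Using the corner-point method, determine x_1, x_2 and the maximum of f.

x_1 = 0, x_2 = 35/9, maximum f = 35/3

The feasible region is unbounded (it extends along (9, 10), (1, 0)), but f strictly decreases along every unbounded feasible direction, so there is no improving ray and the maximum is attained at a vertex.

The binding constraints are -10x_1 + 9x_2 = 35 and x_1 = 0.
Solving simultaneously gives x_1 = 0, x_2 = 35/9.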